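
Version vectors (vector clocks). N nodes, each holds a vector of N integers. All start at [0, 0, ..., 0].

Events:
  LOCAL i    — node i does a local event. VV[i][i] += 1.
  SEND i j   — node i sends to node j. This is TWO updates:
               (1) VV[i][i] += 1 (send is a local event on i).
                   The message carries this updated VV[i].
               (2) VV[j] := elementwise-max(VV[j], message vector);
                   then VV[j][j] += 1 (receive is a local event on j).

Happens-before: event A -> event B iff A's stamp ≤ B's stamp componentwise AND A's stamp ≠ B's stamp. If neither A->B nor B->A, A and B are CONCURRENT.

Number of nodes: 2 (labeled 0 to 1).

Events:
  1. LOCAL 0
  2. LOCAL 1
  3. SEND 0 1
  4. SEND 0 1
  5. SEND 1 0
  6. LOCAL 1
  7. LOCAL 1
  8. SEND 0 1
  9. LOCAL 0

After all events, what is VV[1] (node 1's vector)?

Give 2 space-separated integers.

Answer: 5 7

Derivation:
Initial: VV[0]=[0, 0]
Initial: VV[1]=[0, 0]
Event 1: LOCAL 0: VV[0][0]++ -> VV[0]=[1, 0]
Event 2: LOCAL 1: VV[1][1]++ -> VV[1]=[0, 1]
Event 3: SEND 0->1: VV[0][0]++ -> VV[0]=[2, 0], msg_vec=[2, 0]; VV[1]=max(VV[1],msg_vec) then VV[1][1]++ -> VV[1]=[2, 2]
Event 4: SEND 0->1: VV[0][0]++ -> VV[0]=[3, 0], msg_vec=[3, 0]; VV[1]=max(VV[1],msg_vec) then VV[1][1]++ -> VV[1]=[3, 3]
Event 5: SEND 1->0: VV[1][1]++ -> VV[1]=[3, 4], msg_vec=[3, 4]; VV[0]=max(VV[0],msg_vec) then VV[0][0]++ -> VV[0]=[4, 4]
Event 6: LOCAL 1: VV[1][1]++ -> VV[1]=[3, 5]
Event 7: LOCAL 1: VV[1][1]++ -> VV[1]=[3, 6]
Event 8: SEND 0->1: VV[0][0]++ -> VV[0]=[5, 4], msg_vec=[5, 4]; VV[1]=max(VV[1],msg_vec) then VV[1][1]++ -> VV[1]=[5, 7]
Event 9: LOCAL 0: VV[0][0]++ -> VV[0]=[6, 4]
Final vectors: VV[0]=[6, 4]; VV[1]=[5, 7]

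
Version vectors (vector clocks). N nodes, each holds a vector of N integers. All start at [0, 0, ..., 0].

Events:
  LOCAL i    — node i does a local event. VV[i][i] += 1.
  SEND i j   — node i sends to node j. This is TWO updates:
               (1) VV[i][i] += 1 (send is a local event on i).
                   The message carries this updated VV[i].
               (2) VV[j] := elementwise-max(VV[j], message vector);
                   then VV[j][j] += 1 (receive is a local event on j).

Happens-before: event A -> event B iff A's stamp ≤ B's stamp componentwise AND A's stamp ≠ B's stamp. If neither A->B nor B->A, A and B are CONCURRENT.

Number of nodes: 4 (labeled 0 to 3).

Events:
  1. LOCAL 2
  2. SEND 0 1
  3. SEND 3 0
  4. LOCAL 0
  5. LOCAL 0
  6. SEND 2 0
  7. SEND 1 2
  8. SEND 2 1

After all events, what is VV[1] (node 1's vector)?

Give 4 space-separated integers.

Answer: 1 3 4 0

Derivation:
Initial: VV[0]=[0, 0, 0, 0]
Initial: VV[1]=[0, 0, 0, 0]
Initial: VV[2]=[0, 0, 0, 0]
Initial: VV[3]=[0, 0, 0, 0]
Event 1: LOCAL 2: VV[2][2]++ -> VV[2]=[0, 0, 1, 0]
Event 2: SEND 0->1: VV[0][0]++ -> VV[0]=[1, 0, 0, 0], msg_vec=[1, 0, 0, 0]; VV[1]=max(VV[1],msg_vec) then VV[1][1]++ -> VV[1]=[1, 1, 0, 0]
Event 3: SEND 3->0: VV[3][3]++ -> VV[3]=[0, 0, 0, 1], msg_vec=[0, 0, 0, 1]; VV[0]=max(VV[0],msg_vec) then VV[0][0]++ -> VV[0]=[2, 0, 0, 1]
Event 4: LOCAL 0: VV[0][0]++ -> VV[0]=[3, 0, 0, 1]
Event 5: LOCAL 0: VV[0][0]++ -> VV[0]=[4, 0, 0, 1]
Event 6: SEND 2->0: VV[2][2]++ -> VV[2]=[0, 0, 2, 0], msg_vec=[0, 0, 2, 0]; VV[0]=max(VV[0],msg_vec) then VV[0][0]++ -> VV[0]=[5, 0, 2, 1]
Event 7: SEND 1->2: VV[1][1]++ -> VV[1]=[1, 2, 0, 0], msg_vec=[1, 2, 0, 0]; VV[2]=max(VV[2],msg_vec) then VV[2][2]++ -> VV[2]=[1, 2, 3, 0]
Event 8: SEND 2->1: VV[2][2]++ -> VV[2]=[1, 2, 4, 0], msg_vec=[1, 2, 4, 0]; VV[1]=max(VV[1],msg_vec) then VV[1][1]++ -> VV[1]=[1, 3, 4, 0]
Final vectors: VV[0]=[5, 0, 2, 1]; VV[1]=[1, 3, 4, 0]; VV[2]=[1, 2, 4, 0]; VV[3]=[0, 0, 0, 1]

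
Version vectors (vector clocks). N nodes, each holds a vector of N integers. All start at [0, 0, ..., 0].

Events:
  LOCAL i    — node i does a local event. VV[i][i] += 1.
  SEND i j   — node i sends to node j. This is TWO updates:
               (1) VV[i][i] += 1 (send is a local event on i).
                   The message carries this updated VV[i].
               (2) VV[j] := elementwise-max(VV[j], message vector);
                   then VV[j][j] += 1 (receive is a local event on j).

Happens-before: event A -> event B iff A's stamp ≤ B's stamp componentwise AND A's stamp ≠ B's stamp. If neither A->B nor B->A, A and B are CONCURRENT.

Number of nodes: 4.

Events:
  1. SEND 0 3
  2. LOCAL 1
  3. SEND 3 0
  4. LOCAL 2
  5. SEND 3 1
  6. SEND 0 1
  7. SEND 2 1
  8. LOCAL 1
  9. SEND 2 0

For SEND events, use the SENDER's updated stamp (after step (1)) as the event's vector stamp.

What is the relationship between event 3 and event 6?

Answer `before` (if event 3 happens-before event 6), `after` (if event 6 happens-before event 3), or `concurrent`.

Answer: before

Derivation:
Initial: VV[0]=[0, 0, 0, 0]
Initial: VV[1]=[0, 0, 0, 0]
Initial: VV[2]=[0, 0, 0, 0]
Initial: VV[3]=[0, 0, 0, 0]
Event 1: SEND 0->3: VV[0][0]++ -> VV[0]=[1, 0, 0, 0], msg_vec=[1, 0, 0, 0]; VV[3]=max(VV[3],msg_vec) then VV[3][3]++ -> VV[3]=[1, 0, 0, 1]
Event 2: LOCAL 1: VV[1][1]++ -> VV[1]=[0, 1, 0, 0]
Event 3: SEND 3->0: VV[3][3]++ -> VV[3]=[1, 0, 0, 2], msg_vec=[1, 0, 0, 2]; VV[0]=max(VV[0],msg_vec) then VV[0][0]++ -> VV[0]=[2, 0, 0, 2]
Event 4: LOCAL 2: VV[2][2]++ -> VV[2]=[0, 0, 1, 0]
Event 5: SEND 3->1: VV[3][3]++ -> VV[3]=[1, 0, 0, 3], msg_vec=[1, 0, 0, 3]; VV[1]=max(VV[1],msg_vec) then VV[1][1]++ -> VV[1]=[1, 2, 0, 3]
Event 6: SEND 0->1: VV[0][0]++ -> VV[0]=[3, 0, 0, 2], msg_vec=[3, 0, 0, 2]; VV[1]=max(VV[1],msg_vec) then VV[1][1]++ -> VV[1]=[3, 3, 0, 3]
Event 7: SEND 2->1: VV[2][2]++ -> VV[2]=[0, 0, 2, 0], msg_vec=[0, 0, 2, 0]; VV[1]=max(VV[1],msg_vec) then VV[1][1]++ -> VV[1]=[3, 4, 2, 3]
Event 8: LOCAL 1: VV[1][1]++ -> VV[1]=[3, 5, 2, 3]
Event 9: SEND 2->0: VV[2][2]++ -> VV[2]=[0, 0, 3, 0], msg_vec=[0, 0, 3, 0]; VV[0]=max(VV[0],msg_vec) then VV[0][0]++ -> VV[0]=[4, 0, 3, 2]
Event 3 stamp: [1, 0, 0, 2]
Event 6 stamp: [3, 0, 0, 2]
[1, 0, 0, 2] <= [3, 0, 0, 2]? True
[3, 0, 0, 2] <= [1, 0, 0, 2]? False
Relation: before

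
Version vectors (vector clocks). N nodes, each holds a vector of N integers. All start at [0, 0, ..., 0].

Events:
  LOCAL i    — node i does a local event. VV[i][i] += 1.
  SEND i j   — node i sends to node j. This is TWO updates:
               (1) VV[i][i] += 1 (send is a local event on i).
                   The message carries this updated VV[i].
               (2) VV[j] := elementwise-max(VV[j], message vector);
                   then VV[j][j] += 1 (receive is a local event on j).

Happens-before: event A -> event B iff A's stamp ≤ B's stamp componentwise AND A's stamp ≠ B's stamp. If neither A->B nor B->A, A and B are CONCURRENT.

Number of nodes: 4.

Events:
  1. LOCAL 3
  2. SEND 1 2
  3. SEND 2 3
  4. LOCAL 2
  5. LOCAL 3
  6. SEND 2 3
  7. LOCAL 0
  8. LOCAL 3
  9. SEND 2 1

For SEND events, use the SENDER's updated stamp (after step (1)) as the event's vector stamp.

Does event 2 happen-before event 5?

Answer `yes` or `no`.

Answer: yes

Derivation:
Initial: VV[0]=[0, 0, 0, 0]
Initial: VV[1]=[0, 0, 0, 0]
Initial: VV[2]=[0, 0, 0, 0]
Initial: VV[3]=[0, 0, 0, 0]
Event 1: LOCAL 3: VV[3][3]++ -> VV[3]=[0, 0, 0, 1]
Event 2: SEND 1->2: VV[1][1]++ -> VV[1]=[0, 1, 0, 0], msg_vec=[0, 1, 0, 0]; VV[2]=max(VV[2],msg_vec) then VV[2][2]++ -> VV[2]=[0, 1, 1, 0]
Event 3: SEND 2->3: VV[2][2]++ -> VV[2]=[0, 1, 2, 0], msg_vec=[0, 1, 2, 0]; VV[3]=max(VV[3],msg_vec) then VV[3][3]++ -> VV[3]=[0, 1, 2, 2]
Event 4: LOCAL 2: VV[2][2]++ -> VV[2]=[0, 1, 3, 0]
Event 5: LOCAL 3: VV[3][3]++ -> VV[3]=[0, 1, 2, 3]
Event 6: SEND 2->3: VV[2][2]++ -> VV[2]=[0, 1, 4, 0], msg_vec=[0, 1, 4, 0]; VV[3]=max(VV[3],msg_vec) then VV[3][3]++ -> VV[3]=[0, 1, 4, 4]
Event 7: LOCAL 0: VV[0][0]++ -> VV[0]=[1, 0, 0, 0]
Event 8: LOCAL 3: VV[3][3]++ -> VV[3]=[0, 1, 4, 5]
Event 9: SEND 2->1: VV[2][2]++ -> VV[2]=[0, 1, 5, 0], msg_vec=[0, 1, 5, 0]; VV[1]=max(VV[1],msg_vec) then VV[1][1]++ -> VV[1]=[0, 2, 5, 0]
Event 2 stamp: [0, 1, 0, 0]
Event 5 stamp: [0, 1, 2, 3]
[0, 1, 0, 0] <= [0, 1, 2, 3]? True. Equal? False. Happens-before: True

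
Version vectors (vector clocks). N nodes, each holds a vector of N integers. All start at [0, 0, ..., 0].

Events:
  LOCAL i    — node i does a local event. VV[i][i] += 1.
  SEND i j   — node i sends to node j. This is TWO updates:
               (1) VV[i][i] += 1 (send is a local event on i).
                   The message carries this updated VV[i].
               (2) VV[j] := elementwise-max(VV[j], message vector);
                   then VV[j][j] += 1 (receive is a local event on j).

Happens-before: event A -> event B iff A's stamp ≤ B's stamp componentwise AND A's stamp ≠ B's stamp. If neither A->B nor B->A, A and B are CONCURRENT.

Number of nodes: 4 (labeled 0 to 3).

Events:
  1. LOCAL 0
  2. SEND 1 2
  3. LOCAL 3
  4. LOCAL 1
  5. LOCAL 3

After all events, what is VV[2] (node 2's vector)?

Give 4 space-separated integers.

Initial: VV[0]=[0, 0, 0, 0]
Initial: VV[1]=[0, 0, 0, 0]
Initial: VV[2]=[0, 0, 0, 0]
Initial: VV[3]=[0, 0, 0, 0]
Event 1: LOCAL 0: VV[0][0]++ -> VV[0]=[1, 0, 0, 0]
Event 2: SEND 1->2: VV[1][1]++ -> VV[1]=[0, 1, 0, 0], msg_vec=[0, 1, 0, 0]; VV[2]=max(VV[2],msg_vec) then VV[2][2]++ -> VV[2]=[0, 1, 1, 0]
Event 3: LOCAL 3: VV[3][3]++ -> VV[3]=[0, 0, 0, 1]
Event 4: LOCAL 1: VV[1][1]++ -> VV[1]=[0, 2, 0, 0]
Event 5: LOCAL 3: VV[3][3]++ -> VV[3]=[0, 0, 0, 2]
Final vectors: VV[0]=[1, 0, 0, 0]; VV[1]=[0, 2, 0, 0]; VV[2]=[0, 1, 1, 0]; VV[3]=[0, 0, 0, 2]

Answer: 0 1 1 0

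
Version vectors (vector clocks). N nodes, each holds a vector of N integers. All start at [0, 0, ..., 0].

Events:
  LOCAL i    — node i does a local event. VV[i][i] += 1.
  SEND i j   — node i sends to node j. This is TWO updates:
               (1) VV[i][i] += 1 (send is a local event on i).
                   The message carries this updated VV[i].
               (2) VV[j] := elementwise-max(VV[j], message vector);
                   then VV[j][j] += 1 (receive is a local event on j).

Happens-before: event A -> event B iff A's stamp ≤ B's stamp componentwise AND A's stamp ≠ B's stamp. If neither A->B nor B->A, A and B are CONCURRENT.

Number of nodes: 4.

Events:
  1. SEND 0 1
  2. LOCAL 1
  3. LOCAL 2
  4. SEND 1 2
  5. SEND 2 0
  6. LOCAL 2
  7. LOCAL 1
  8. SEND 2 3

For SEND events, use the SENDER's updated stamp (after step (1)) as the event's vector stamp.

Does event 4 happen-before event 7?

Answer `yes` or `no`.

Answer: yes

Derivation:
Initial: VV[0]=[0, 0, 0, 0]
Initial: VV[1]=[0, 0, 0, 0]
Initial: VV[2]=[0, 0, 0, 0]
Initial: VV[3]=[0, 0, 0, 0]
Event 1: SEND 0->1: VV[0][0]++ -> VV[0]=[1, 0, 0, 0], msg_vec=[1, 0, 0, 0]; VV[1]=max(VV[1],msg_vec) then VV[1][1]++ -> VV[1]=[1, 1, 0, 0]
Event 2: LOCAL 1: VV[1][1]++ -> VV[1]=[1, 2, 0, 0]
Event 3: LOCAL 2: VV[2][2]++ -> VV[2]=[0, 0, 1, 0]
Event 4: SEND 1->2: VV[1][1]++ -> VV[1]=[1, 3, 0, 0], msg_vec=[1, 3, 0, 0]; VV[2]=max(VV[2],msg_vec) then VV[2][2]++ -> VV[2]=[1, 3, 2, 0]
Event 5: SEND 2->0: VV[2][2]++ -> VV[2]=[1, 3, 3, 0], msg_vec=[1, 3, 3, 0]; VV[0]=max(VV[0],msg_vec) then VV[0][0]++ -> VV[0]=[2, 3, 3, 0]
Event 6: LOCAL 2: VV[2][2]++ -> VV[2]=[1, 3, 4, 0]
Event 7: LOCAL 1: VV[1][1]++ -> VV[1]=[1, 4, 0, 0]
Event 8: SEND 2->3: VV[2][2]++ -> VV[2]=[1, 3, 5, 0], msg_vec=[1, 3, 5, 0]; VV[3]=max(VV[3],msg_vec) then VV[3][3]++ -> VV[3]=[1, 3, 5, 1]
Event 4 stamp: [1, 3, 0, 0]
Event 7 stamp: [1, 4, 0, 0]
[1, 3, 0, 0] <= [1, 4, 0, 0]? True. Equal? False. Happens-before: True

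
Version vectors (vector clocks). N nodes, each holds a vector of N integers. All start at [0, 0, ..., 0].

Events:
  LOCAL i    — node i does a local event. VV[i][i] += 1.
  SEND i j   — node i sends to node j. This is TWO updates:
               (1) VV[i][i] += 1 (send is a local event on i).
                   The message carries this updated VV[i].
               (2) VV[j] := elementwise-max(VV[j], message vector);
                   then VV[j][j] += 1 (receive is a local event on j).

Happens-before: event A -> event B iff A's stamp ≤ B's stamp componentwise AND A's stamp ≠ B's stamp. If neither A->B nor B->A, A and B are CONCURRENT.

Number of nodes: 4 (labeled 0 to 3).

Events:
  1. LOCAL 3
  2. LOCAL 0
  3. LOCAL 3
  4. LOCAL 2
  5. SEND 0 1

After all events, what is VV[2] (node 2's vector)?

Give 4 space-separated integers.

Answer: 0 0 1 0

Derivation:
Initial: VV[0]=[0, 0, 0, 0]
Initial: VV[1]=[0, 0, 0, 0]
Initial: VV[2]=[0, 0, 0, 0]
Initial: VV[3]=[0, 0, 0, 0]
Event 1: LOCAL 3: VV[3][3]++ -> VV[3]=[0, 0, 0, 1]
Event 2: LOCAL 0: VV[0][0]++ -> VV[0]=[1, 0, 0, 0]
Event 3: LOCAL 3: VV[3][3]++ -> VV[3]=[0, 0, 0, 2]
Event 4: LOCAL 2: VV[2][2]++ -> VV[2]=[0, 0, 1, 0]
Event 5: SEND 0->1: VV[0][0]++ -> VV[0]=[2, 0, 0, 0], msg_vec=[2, 0, 0, 0]; VV[1]=max(VV[1],msg_vec) then VV[1][1]++ -> VV[1]=[2, 1, 0, 0]
Final vectors: VV[0]=[2, 0, 0, 0]; VV[1]=[2, 1, 0, 0]; VV[2]=[0, 0, 1, 0]; VV[3]=[0, 0, 0, 2]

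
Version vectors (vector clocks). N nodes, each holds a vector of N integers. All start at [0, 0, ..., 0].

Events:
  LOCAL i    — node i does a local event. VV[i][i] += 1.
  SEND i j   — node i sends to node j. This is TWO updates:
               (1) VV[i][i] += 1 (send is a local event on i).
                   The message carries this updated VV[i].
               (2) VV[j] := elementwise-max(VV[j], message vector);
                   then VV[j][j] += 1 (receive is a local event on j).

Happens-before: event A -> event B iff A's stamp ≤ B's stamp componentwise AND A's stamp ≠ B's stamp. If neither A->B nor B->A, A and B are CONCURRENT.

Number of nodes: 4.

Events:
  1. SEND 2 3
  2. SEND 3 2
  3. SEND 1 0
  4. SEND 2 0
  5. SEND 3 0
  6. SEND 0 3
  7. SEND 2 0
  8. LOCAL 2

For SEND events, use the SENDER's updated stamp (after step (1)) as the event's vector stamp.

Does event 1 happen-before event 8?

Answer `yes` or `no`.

Answer: yes

Derivation:
Initial: VV[0]=[0, 0, 0, 0]
Initial: VV[1]=[0, 0, 0, 0]
Initial: VV[2]=[0, 0, 0, 0]
Initial: VV[3]=[0, 0, 0, 0]
Event 1: SEND 2->3: VV[2][2]++ -> VV[2]=[0, 0, 1, 0], msg_vec=[0, 0, 1, 0]; VV[3]=max(VV[3],msg_vec) then VV[3][3]++ -> VV[3]=[0, 0, 1, 1]
Event 2: SEND 3->2: VV[3][3]++ -> VV[3]=[0, 0, 1, 2], msg_vec=[0, 0, 1, 2]; VV[2]=max(VV[2],msg_vec) then VV[2][2]++ -> VV[2]=[0, 0, 2, 2]
Event 3: SEND 1->0: VV[1][1]++ -> VV[1]=[0, 1, 0, 0], msg_vec=[0, 1, 0, 0]; VV[0]=max(VV[0],msg_vec) then VV[0][0]++ -> VV[0]=[1, 1, 0, 0]
Event 4: SEND 2->0: VV[2][2]++ -> VV[2]=[0, 0, 3, 2], msg_vec=[0, 0, 3, 2]; VV[0]=max(VV[0],msg_vec) then VV[0][0]++ -> VV[0]=[2, 1, 3, 2]
Event 5: SEND 3->0: VV[3][3]++ -> VV[3]=[0, 0, 1, 3], msg_vec=[0, 0, 1, 3]; VV[0]=max(VV[0],msg_vec) then VV[0][0]++ -> VV[0]=[3, 1, 3, 3]
Event 6: SEND 0->3: VV[0][0]++ -> VV[0]=[4, 1, 3, 3], msg_vec=[4, 1, 3, 3]; VV[3]=max(VV[3],msg_vec) then VV[3][3]++ -> VV[3]=[4, 1, 3, 4]
Event 7: SEND 2->0: VV[2][2]++ -> VV[2]=[0, 0, 4, 2], msg_vec=[0, 0, 4, 2]; VV[0]=max(VV[0],msg_vec) then VV[0][0]++ -> VV[0]=[5, 1, 4, 3]
Event 8: LOCAL 2: VV[2][2]++ -> VV[2]=[0, 0, 5, 2]
Event 1 stamp: [0, 0, 1, 0]
Event 8 stamp: [0, 0, 5, 2]
[0, 0, 1, 0] <= [0, 0, 5, 2]? True. Equal? False. Happens-before: True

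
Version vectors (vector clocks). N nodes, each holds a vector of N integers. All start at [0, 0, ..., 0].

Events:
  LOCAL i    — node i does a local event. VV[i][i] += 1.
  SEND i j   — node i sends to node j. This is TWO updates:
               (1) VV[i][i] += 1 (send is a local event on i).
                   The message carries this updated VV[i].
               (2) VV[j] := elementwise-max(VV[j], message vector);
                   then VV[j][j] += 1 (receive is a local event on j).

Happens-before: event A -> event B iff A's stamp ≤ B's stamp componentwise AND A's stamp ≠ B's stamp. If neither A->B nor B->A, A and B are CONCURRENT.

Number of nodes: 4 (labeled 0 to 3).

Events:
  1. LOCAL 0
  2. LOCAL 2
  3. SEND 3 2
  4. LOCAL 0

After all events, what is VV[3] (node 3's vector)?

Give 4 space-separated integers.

Answer: 0 0 0 1

Derivation:
Initial: VV[0]=[0, 0, 0, 0]
Initial: VV[1]=[0, 0, 0, 0]
Initial: VV[2]=[0, 0, 0, 0]
Initial: VV[3]=[0, 0, 0, 0]
Event 1: LOCAL 0: VV[0][0]++ -> VV[0]=[1, 0, 0, 0]
Event 2: LOCAL 2: VV[2][2]++ -> VV[2]=[0, 0, 1, 0]
Event 3: SEND 3->2: VV[3][3]++ -> VV[3]=[0, 0, 0, 1], msg_vec=[0, 0, 0, 1]; VV[2]=max(VV[2],msg_vec) then VV[2][2]++ -> VV[2]=[0, 0, 2, 1]
Event 4: LOCAL 0: VV[0][0]++ -> VV[0]=[2, 0, 0, 0]
Final vectors: VV[0]=[2, 0, 0, 0]; VV[1]=[0, 0, 0, 0]; VV[2]=[0, 0, 2, 1]; VV[3]=[0, 0, 0, 1]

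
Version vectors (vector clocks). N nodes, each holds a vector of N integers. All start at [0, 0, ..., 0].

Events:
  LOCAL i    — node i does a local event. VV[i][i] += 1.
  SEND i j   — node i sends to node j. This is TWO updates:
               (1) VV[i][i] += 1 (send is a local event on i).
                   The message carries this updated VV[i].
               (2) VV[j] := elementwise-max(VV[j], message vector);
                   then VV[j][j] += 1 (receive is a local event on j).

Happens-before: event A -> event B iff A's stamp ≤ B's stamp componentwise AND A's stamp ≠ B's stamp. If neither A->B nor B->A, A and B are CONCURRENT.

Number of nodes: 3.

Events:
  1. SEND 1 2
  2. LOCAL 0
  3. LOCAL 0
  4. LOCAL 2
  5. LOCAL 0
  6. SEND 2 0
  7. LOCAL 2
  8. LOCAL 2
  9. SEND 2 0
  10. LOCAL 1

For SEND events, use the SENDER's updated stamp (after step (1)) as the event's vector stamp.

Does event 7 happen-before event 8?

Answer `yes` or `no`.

Answer: yes

Derivation:
Initial: VV[0]=[0, 0, 0]
Initial: VV[1]=[0, 0, 0]
Initial: VV[2]=[0, 0, 0]
Event 1: SEND 1->2: VV[1][1]++ -> VV[1]=[0, 1, 0], msg_vec=[0, 1, 0]; VV[2]=max(VV[2],msg_vec) then VV[2][2]++ -> VV[2]=[0, 1, 1]
Event 2: LOCAL 0: VV[0][0]++ -> VV[0]=[1, 0, 0]
Event 3: LOCAL 0: VV[0][0]++ -> VV[0]=[2, 0, 0]
Event 4: LOCAL 2: VV[2][2]++ -> VV[2]=[0, 1, 2]
Event 5: LOCAL 0: VV[0][0]++ -> VV[0]=[3, 0, 0]
Event 6: SEND 2->0: VV[2][2]++ -> VV[2]=[0, 1, 3], msg_vec=[0, 1, 3]; VV[0]=max(VV[0],msg_vec) then VV[0][0]++ -> VV[0]=[4, 1, 3]
Event 7: LOCAL 2: VV[2][2]++ -> VV[2]=[0, 1, 4]
Event 8: LOCAL 2: VV[2][2]++ -> VV[2]=[0, 1, 5]
Event 9: SEND 2->0: VV[2][2]++ -> VV[2]=[0, 1, 6], msg_vec=[0, 1, 6]; VV[0]=max(VV[0],msg_vec) then VV[0][0]++ -> VV[0]=[5, 1, 6]
Event 10: LOCAL 1: VV[1][1]++ -> VV[1]=[0, 2, 0]
Event 7 stamp: [0, 1, 4]
Event 8 stamp: [0, 1, 5]
[0, 1, 4] <= [0, 1, 5]? True. Equal? False. Happens-before: True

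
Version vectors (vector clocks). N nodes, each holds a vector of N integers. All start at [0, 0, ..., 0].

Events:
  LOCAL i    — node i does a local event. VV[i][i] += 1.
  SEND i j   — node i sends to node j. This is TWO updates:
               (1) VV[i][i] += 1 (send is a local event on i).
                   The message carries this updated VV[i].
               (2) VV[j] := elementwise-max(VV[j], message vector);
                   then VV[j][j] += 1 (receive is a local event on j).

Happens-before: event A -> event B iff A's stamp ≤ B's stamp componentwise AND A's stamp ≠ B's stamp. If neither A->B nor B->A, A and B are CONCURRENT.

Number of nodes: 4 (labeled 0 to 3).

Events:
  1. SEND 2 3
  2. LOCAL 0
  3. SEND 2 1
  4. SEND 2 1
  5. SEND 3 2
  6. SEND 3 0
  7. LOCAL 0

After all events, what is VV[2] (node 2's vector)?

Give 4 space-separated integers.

Initial: VV[0]=[0, 0, 0, 0]
Initial: VV[1]=[0, 0, 0, 0]
Initial: VV[2]=[0, 0, 0, 0]
Initial: VV[3]=[0, 0, 0, 0]
Event 1: SEND 2->3: VV[2][2]++ -> VV[2]=[0, 0, 1, 0], msg_vec=[0, 0, 1, 0]; VV[3]=max(VV[3],msg_vec) then VV[3][3]++ -> VV[3]=[0, 0, 1, 1]
Event 2: LOCAL 0: VV[0][0]++ -> VV[0]=[1, 0, 0, 0]
Event 3: SEND 2->1: VV[2][2]++ -> VV[2]=[0, 0, 2, 0], msg_vec=[0, 0, 2, 0]; VV[1]=max(VV[1],msg_vec) then VV[1][1]++ -> VV[1]=[0, 1, 2, 0]
Event 4: SEND 2->1: VV[2][2]++ -> VV[2]=[0, 0, 3, 0], msg_vec=[0, 0, 3, 0]; VV[1]=max(VV[1],msg_vec) then VV[1][1]++ -> VV[1]=[0, 2, 3, 0]
Event 5: SEND 3->2: VV[3][3]++ -> VV[3]=[0, 0, 1, 2], msg_vec=[0, 0, 1, 2]; VV[2]=max(VV[2],msg_vec) then VV[2][2]++ -> VV[2]=[0, 0, 4, 2]
Event 6: SEND 3->0: VV[3][3]++ -> VV[3]=[0, 0, 1, 3], msg_vec=[0, 0, 1, 3]; VV[0]=max(VV[0],msg_vec) then VV[0][0]++ -> VV[0]=[2, 0, 1, 3]
Event 7: LOCAL 0: VV[0][0]++ -> VV[0]=[3, 0, 1, 3]
Final vectors: VV[0]=[3, 0, 1, 3]; VV[1]=[0, 2, 3, 0]; VV[2]=[0, 0, 4, 2]; VV[3]=[0, 0, 1, 3]

Answer: 0 0 4 2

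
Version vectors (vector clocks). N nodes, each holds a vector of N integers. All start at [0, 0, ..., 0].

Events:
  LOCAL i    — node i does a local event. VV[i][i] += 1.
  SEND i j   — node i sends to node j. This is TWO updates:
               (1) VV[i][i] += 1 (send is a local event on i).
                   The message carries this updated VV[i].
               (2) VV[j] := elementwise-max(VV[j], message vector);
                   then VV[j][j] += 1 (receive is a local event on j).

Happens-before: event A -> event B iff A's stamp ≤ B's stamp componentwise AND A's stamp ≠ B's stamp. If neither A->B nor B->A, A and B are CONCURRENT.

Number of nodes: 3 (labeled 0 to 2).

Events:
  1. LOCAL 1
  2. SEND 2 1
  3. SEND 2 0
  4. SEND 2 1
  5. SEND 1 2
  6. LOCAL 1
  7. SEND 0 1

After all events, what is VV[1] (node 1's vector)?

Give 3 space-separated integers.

Initial: VV[0]=[0, 0, 0]
Initial: VV[1]=[0, 0, 0]
Initial: VV[2]=[0, 0, 0]
Event 1: LOCAL 1: VV[1][1]++ -> VV[1]=[0, 1, 0]
Event 2: SEND 2->1: VV[2][2]++ -> VV[2]=[0, 0, 1], msg_vec=[0, 0, 1]; VV[1]=max(VV[1],msg_vec) then VV[1][1]++ -> VV[1]=[0, 2, 1]
Event 3: SEND 2->0: VV[2][2]++ -> VV[2]=[0, 0, 2], msg_vec=[0, 0, 2]; VV[0]=max(VV[0],msg_vec) then VV[0][0]++ -> VV[0]=[1, 0, 2]
Event 4: SEND 2->1: VV[2][2]++ -> VV[2]=[0, 0, 3], msg_vec=[0, 0, 3]; VV[1]=max(VV[1],msg_vec) then VV[1][1]++ -> VV[1]=[0, 3, 3]
Event 5: SEND 1->2: VV[1][1]++ -> VV[1]=[0, 4, 3], msg_vec=[0, 4, 3]; VV[2]=max(VV[2],msg_vec) then VV[2][2]++ -> VV[2]=[0, 4, 4]
Event 6: LOCAL 1: VV[1][1]++ -> VV[1]=[0, 5, 3]
Event 7: SEND 0->1: VV[0][0]++ -> VV[0]=[2, 0, 2], msg_vec=[2, 0, 2]; VV[1]=max(VV[1],msg_vec) then VV[1][1]++ -> VV[1]=[2, 6, 3]
Final vectors: VV[0]=[2, 0, 2]; VV[1]=[2, 6, 3]; VV[2]=[0, 4, 4]

Answer: 2 6 3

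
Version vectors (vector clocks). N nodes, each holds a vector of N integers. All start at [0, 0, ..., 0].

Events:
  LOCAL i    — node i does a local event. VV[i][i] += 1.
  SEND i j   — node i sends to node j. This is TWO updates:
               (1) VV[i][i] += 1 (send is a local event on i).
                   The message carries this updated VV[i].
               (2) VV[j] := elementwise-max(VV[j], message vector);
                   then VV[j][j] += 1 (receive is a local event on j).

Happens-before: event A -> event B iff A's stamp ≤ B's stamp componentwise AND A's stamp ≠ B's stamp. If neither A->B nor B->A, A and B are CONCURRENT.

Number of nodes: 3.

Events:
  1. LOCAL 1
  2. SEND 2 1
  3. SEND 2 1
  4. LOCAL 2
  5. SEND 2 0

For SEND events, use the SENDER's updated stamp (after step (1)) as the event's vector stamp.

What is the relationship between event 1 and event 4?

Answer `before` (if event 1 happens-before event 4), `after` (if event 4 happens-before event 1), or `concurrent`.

Answer: concurrent

Derivation:
Initial: VV[0]=[0, 0, 0]
Initial: VV[1]=[0, 0, 0]
Initial: VV[2]=[0, 0, 0]
Event 1: LOCAL 1: VV[1][1]++ -> VV[1]=[0, 1, 0]
Event 2: SEND 2->1: VV[2][2]++ -> VV[2]=[0, 0, 1], msg_vec=[0, 0, 1]; VV[1]=max(VV[1],msg_vec) then VV[1][1]++ -> VV[1]=[0, 2, 1]
Event 3: SEND 2->1: VV[2][2]++ -> VV[2]=[0, 0, 2], msg_vec=[0, 0, 2]; VV[1]=max(VV[1],msg_vec) then VV[1][1]++ -> VV[1]=[0, 3, 2]
Event 4: LOCAL 2: VV[2][2]++ -> VV[2]=[0, 0, 3]
Event 5: SEND 2->0: VV[2][2]++ -> VV[2]=[0, 0, 4], msg_vec=[0, 0, 4]; VV[0]=max(VV[0],msg_vec) then VV[0][0]++ -> VV[0]=[1, 0, 4]
Event 1 stamp: [0, 1, 0]
Event 4 stamp: [0, 0, 3]
[0, 1, 0] <= [0, 0, 3]? False
[0, 0, 3] <= [0, 1, 0]? False
Relation: concurrent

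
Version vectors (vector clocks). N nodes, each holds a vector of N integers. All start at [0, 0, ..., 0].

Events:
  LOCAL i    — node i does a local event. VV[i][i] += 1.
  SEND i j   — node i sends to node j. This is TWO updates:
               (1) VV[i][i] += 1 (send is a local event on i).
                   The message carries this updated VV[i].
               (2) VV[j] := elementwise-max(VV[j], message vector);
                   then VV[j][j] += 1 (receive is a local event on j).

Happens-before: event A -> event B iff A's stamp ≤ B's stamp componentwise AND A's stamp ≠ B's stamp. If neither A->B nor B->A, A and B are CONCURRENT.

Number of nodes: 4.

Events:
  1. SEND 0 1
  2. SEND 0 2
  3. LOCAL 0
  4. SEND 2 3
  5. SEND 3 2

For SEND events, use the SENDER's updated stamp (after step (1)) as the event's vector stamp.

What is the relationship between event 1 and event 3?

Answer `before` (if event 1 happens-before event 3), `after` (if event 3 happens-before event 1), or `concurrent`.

Initial: VV[0]=[0, 0, 0, 0]
Initial: VV[1]=[0, 0, 0, 0]
Initial: VV[2]=[0, 0, 0, 0]
Initial: VV[3]=[0, 0, 0, 0]
Event 1: SEND 0->1: VV[0][0]++ -> VV[0]=[1, 0, 0, 0], msg_vec=[1, 0, 0, 0]; VV[1]=max(VV[1],msg_vec) then VV[1][1]++ -> VV[1]=[1, 1, 0, 0]
Event 2: SEND 0->2: VV[0][0]++ -> VV[0]=[2, 0, 0, 0], msg_vec=[2, 0, 0, 0]; VV[2]=max(VV[2],msg_vec) then VV[2][2]++ -> VV[2]=[2, 0, 1, 0]
Event 3: LOCAL 0: VV[0][0]++ -> VV[0]=[3, 0, 0, 0]
Event 4: SEND 2->3: VV[2][2]++ -> VV[2]=[2, 0, 2, 0], msg_vec=[2, 0, 2, 0]; VV[3]=max(VV[3],msg_vec) then VV[3][3]++ -> VV[3]=[2, 0, 2, 1]
Event 5: SEND 3->2: VV[3][3]++ -> VV[3]=[2, 0, 2, 2], msg_vec=[2, 0, 2, 2]; VV[2]=max(VV[2],msg_vec) then VV[2][2]++ -> VV[2]=[2, 0, 3, 2]
Event 1 stamp: [1, 0, 0, 0]
Event 3 stamp: [3, 0, 0, 0]
[1, 0, 0, 0] <= [3, 0, 0, 0]? True
[3, 0, 0, 0] <= [1, 0, 0, 0]? False
Relation: before

Answer: before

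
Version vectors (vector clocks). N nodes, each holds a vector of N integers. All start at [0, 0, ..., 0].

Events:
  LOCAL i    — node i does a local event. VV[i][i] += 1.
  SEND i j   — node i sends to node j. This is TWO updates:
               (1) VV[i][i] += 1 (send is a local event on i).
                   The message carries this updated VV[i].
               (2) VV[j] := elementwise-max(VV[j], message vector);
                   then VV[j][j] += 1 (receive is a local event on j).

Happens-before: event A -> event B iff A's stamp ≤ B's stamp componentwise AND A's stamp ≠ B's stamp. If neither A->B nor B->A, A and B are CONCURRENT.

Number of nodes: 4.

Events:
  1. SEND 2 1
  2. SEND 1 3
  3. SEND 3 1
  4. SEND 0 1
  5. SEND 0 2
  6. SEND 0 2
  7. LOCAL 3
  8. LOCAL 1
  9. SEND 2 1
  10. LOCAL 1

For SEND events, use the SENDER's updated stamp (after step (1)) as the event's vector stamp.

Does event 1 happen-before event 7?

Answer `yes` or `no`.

Initial: VV[0]=[0, 0, 0, 0]
Initial: VV[1]=[0, 0, 0, 0]
Initial: VV[2]=[0, 0, 0, 0]
Initial: VV[3]=[0, 0, 0, 0]
Event 1: SEND 2->1: VV[2][2]++ -> VV[2]=[0, 0, 1, 0], msg_vec=[0, 0, 1, 0]; VV[1]=max(VV[1],msg_vec) then VV[1][1]++ -> VV[1]=[0, 1, 1, 0]
Event 2: SEND 1->3: VV[1][1]++ -> VV[1]=[0, 2, 1, 0], msg_vec=[0, 2, 1, 0]; VV[3]=max(VV[3],msg_vec) then VV[3][3]++ -> VV[3]=[0, 2, 1, 1]
Event 3: SEND 3->1: VV[3][3]++ -> VV[3]=[0, 2, 1, 2], msg_vec=[0, 2, 1, 2]; VV[1]=max(VV[1],msg_vec) then VV[1][1]++ -> VV[1]=[0, 3, 1, 2]
Event 4: SEND 0->1: VV[0][0]++ -> VV[0]=[1, 0, 0, 0], msg_vec=[1, 0, 0, 0]; VV[1]=max(VV[1],msg_vec) then VV[1][1]++ -> VV[1]=[1, 4, 1, 2]
Event 5: SEND 0->2: VV[0][0]++ -> VV[0]=[2, 0, 0, 0], msg_vec=[2, 0, 0, 0]; VV[2]=max(VV[2],msg_vec) then VV[2][2]++ -> VV[2]=[2, 0, 2, 0]
Event 6: SEND 0->2: VV[0][0]++ -> VV[0]=[3, 0, 0, 0], msg_vec=[3, 0, 0, 0]; VV[2]=max(VV[2],msg_vec) then VV[2][2]++ -> VV[2]=[3, 0, 3, 0]
Event 7: LOCAL 3: VV[3][3]++ -> VV[3]=[0, 2, 1, 3]
Event 8: LOCAL 1: VV[1][1]++ -> VV[1]=[1, 5, 1, 2]
Event 9: SEND 2->1: VV[2][2]++ -> VV[2]=[3, 0, 4, 0], msg_vec=[3, 0, 4, 0]; VV[1]=max(VV[1],msg_vec) then VV[1][1]++ -> VV[1]=[3, 6, 4, 2]
Event 10: LOCAL 1: VV[1][1]++ -> VV[1]=[3, 7, 4, 2]
Event 1 stamp: [0, 0, 1, 0]
Event 7 stamp: [0, 2, 1, 3]
[0, 0, 1, 0] <= [0, 2, 1, 3]? True. Equal? False. Happens-before: True

Answer: yes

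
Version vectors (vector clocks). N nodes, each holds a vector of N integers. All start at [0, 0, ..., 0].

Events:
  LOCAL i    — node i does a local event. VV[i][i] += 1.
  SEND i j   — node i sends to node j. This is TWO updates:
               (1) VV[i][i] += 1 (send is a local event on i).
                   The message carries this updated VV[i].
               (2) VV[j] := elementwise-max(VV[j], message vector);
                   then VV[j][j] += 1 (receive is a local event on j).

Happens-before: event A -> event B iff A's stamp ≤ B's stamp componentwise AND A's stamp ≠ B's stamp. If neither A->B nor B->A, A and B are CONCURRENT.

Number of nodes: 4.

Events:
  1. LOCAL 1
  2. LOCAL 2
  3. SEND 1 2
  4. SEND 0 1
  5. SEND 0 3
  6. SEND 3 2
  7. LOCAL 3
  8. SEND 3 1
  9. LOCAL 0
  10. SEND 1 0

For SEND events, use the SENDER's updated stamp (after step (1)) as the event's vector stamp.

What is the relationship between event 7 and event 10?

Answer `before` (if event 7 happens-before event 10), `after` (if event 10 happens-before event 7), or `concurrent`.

Initial: VV[0]=[0, 0, 0, 0]
Initial: VV[1]=[0, 0, 0, 0]
Initial: VV[2]=[0, 0, 0, 0]
Initial: VV[3]=[0, 0, 0, 0]
Event 1: LOCAL 1: VV[1][1]++ -> VV[1]=[0, 1, 0, 0]
Event 2: LOCAL 2: VV[2][2]++ -> VV[2]=[0, 0, 1, 0]
Event 3: SEND 1->2: VV[1][1]++ -> VV[1]=[0, 2, 0, 0], msg_vec=[0, 2, 0, 0]; VV[2]=max(VV[2],msg_vec) then VV[2][2]++ -> VV[2]=[0, 2, 2, 0]
Event 4: SEND 0->1: VV[0][0]++ -> VV[0]=[1, 0, 0, 0], msg_vec=[1, 0, 0, 0]; VV[1]=max(VV[1],msg_vec) then VV[1][1]++ -> VV[1]=[1, 3, 0, 0]
Event 5: SEND 0->3: VV[0][0]++ -> VV[0]=[2, 0, 0, 0], msg_vec=[2, 0, 0, 0]; VV[3]=max(VV[3],msg_vec) then VV[3][3]++ -> VV[3]=[2, 0, 0, 1]
Event 6: SEND 3->2: VV[3][3]++ -> VV[3]=[2, 0, 0, 2], msg_vec=[2, 0, 0, 2]; VV[2]=max(VV[2],msg_vec) then VV[2][2]++ -> VV[2]=[2, 2, 3, 2]
Event 7: LOCAL 3: VV[3][3]++ -> VV[3]=[2, 0, 0, 3]
Event 8: SEND 3->1: VV[3][3]++ -> VV[3]=[2, 0, 0, 4], msg_vec=[2, 0, 0, 4]; VV[1]=max(VV[1],msg_vec) then VV[1][1]++ -> VV[1]=[2, 4, 0, 4]
Event 9: LOCAL 0: VV[0][0]++ -> VV[0]=[3, 0, 0, 0]
Event 10: SEND 1->0: VV[1][1]++ -> VV[1]=[2, 5, 0, 4], msg_vec=[2, 5, 0, 4]; VV[0]=max(VV[0],msg_vec) then VV[0][0]++ -> VV[0]=[4, 5, 0, 4]
Event 7 stamp: [2, 0, 0, 3]
Event 10 stamp: [2, 5, 0, 4]
[2, 0, 0, 3] <= [2, 5, 0, 4]? True
[2, 5, 0, 4] <= [2, 0, 0, 3]? False
Relation: before

Answer: before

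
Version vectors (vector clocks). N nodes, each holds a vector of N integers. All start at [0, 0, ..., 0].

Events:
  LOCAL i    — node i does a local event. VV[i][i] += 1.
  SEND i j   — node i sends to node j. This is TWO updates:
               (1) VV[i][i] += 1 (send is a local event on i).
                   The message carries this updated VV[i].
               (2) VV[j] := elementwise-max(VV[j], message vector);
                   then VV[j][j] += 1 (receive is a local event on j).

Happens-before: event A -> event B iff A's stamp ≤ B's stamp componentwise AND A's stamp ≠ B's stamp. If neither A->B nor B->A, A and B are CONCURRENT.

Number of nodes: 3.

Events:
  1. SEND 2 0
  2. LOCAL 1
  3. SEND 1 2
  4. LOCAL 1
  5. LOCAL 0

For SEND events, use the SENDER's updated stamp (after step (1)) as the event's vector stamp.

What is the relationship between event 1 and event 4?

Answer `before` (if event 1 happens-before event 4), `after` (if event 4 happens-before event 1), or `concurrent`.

Initial: VV[0]=[0, 0, 0]
Initial: VV[1]=[0, 0, 0]
Initial: VV[2]=[0, 0, 0]
Event 1: SEND 2->0: VV[2][2]++ -> VV[2]=[0, 0, 1], msg_vec=[0, 0, 1]; VV[0]=max(VV[0],msg_vec) then VV[0][0]++ -> VV[0]=[1, 0, 1]
Event 2: LOCAL 1: VV[1][1]++ -> VV[1]=[0, 1, 0]
Event 3: SEND 1->2: VV[1][1]++ -> VV[1]=[0, 2, 0], msg_vec=[0, 2, 0]; VV[2]=max(VV[2],msg_vec) then VV[2][2]++ -> VV[2]=[0, 2, 2]
Event 4: LOCAL 1: VV[1][1]++ -> VV[1]=[0, 3, 0]
Event 5: LOCAL 0: VV[0][0]++ -> VV[0]=[2, 0, 1]
Event 1 stamp: [0, 0, 1]
Event 4 stamp: [0, 3, 0]
[0, 0, 1] <= [0, 3, 0]? False
[0, 3, 0] <= [0, 0, 1]? False
Relation: concurrent

Answer: concurrent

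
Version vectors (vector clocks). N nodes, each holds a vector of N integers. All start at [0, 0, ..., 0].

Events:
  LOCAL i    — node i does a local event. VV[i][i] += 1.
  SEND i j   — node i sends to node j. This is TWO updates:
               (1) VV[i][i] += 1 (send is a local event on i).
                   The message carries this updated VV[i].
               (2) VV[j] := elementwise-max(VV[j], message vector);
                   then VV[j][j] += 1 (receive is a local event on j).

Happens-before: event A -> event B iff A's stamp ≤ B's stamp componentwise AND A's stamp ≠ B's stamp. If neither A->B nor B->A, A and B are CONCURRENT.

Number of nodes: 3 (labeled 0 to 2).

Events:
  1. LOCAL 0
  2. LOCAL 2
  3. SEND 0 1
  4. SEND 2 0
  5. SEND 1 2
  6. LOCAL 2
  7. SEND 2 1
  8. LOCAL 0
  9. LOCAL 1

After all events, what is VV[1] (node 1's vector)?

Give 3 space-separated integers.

Answer: 2 4 5

Derivation:
Initial: VV[0]=[0, 0, 0]
Initial: VV[1]=[0, 0, 0]
Initial: VV[2]=[0, 0, 0]
Event 1: LOCAL 0: VV[0][0]++ -> VV[0]=[1, 0, 0]
Event 2: LOCAL 2: VV[2][2]++ -> VV[2]=[0, 0, 1]
Event 3: SEND 0->1: VV[0][0]++ -> VV[0]=[2, 0, 0], msg_vec=[2, 0, 0]; VV[1]=max(VV[1],msg_vec) then VV[1][1]++ -> VV[1]=[2, 1, 0]
Event 4: SEND 2->0: VV[2][2]++ -> VV[2]=[0, 0, 2], msg_vec=[0, 0, 2]; VV[0]=max(VV[0],msg_vec) then VV[0][0]++ -> VV[0]=[3, 0, 2]
Event 5: SEND 1->2: VV[1][1]++ -> VV[1]=[2, 2, 0], msg_vec=[2, 2, 0]; VV[2]=max(VV[2],msg_vec) then VV[2][2]++ -> VV[2]=[2, 2, 3]
Event 6: LOCAL 2: VV[2][2]++ -> VV[2]=[2, 2, 4]
Event 7: SEND 2->1: VV[2][2]++ -> VV[2]=[2, 2, 5], msg_vec=[2, 2, 5]; VV[1]=max(VV[1],msg_vec) then VV[1][1]++ -> VV[1]=[2, 3, 5]
Event 8: LOCAL 0: VV[0][0]++ -> VV[0]=[4, 0, 2]
Event 9: LOCAL 1: VV[1][1]++ -> VV[1]=[2, 4, 5]
Final vectors: VV[0]=[4, 0, 2]; VV[1]=[2, 4, 5]; VV[2]=[2, 2, 5]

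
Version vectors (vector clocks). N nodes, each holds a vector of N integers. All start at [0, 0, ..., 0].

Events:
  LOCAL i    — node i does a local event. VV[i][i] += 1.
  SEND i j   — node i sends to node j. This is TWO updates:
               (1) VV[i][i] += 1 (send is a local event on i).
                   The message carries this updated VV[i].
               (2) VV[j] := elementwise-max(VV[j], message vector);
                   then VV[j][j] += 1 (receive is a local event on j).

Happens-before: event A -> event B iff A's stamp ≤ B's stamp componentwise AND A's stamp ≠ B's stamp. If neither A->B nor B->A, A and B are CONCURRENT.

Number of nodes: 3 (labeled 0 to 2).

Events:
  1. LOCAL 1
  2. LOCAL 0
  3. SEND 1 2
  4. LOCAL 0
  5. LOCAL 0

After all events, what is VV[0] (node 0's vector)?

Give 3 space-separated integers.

Initial: VV[0]=[0, 0, 0]
Initial: VV[1]=[0, 0, 0]
Initial: VV[2]=[0, 0, 0]
Event 1: LOCAL 1: VV[1][1]++ -> VV[1]=[0, 1, 0]
Event 2: LOCAL 0: VV[0][0]++ -> VV[0]=[1, 0, 0]
Event 3: SEND 1->2: VV[1][1]++ -> VV[1]=[0, 2, 0], msg_vec=[0, 2, 0]; VV[2]=max(VV[2],msg_vec) then VV[2][2]++ -> VV[2]=[0, 2, 1]
Event 4: LOCAL 0: VV[0][0]++ -> VV[0]=[2, 0, 0]
Event 5: LOCAL 0: VV[0][0]++ -> VV[0]=[3, 0, 0]
Final vectors: VV[0]=[3, 0, 0]; VV[1]=[0, 2, 0]; VV[2]=[0, 2, 1]

Answer: 3 0 0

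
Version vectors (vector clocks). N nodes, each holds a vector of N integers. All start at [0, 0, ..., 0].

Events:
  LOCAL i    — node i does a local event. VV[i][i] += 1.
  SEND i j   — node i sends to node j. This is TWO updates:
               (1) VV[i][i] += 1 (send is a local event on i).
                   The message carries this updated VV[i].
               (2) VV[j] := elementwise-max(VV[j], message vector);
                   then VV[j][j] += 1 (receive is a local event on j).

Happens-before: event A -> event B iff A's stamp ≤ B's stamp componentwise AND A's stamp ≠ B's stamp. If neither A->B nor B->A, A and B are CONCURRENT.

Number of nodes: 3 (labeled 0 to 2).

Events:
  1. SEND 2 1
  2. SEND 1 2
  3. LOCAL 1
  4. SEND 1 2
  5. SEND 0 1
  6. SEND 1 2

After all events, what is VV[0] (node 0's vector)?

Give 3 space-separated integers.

Answer: 1 0 0

Derivation:
Initial: VV[0]=[0, 0, 0]
Initial: VV[1]=[0, 0, 0]
Initial: VV[2]=[0, 0, 0]
Event 1: SEND 2->1: VV[2][2]++ -> VV[2]=[0, 0, 1], msg_vec=[0, 0, 1]; VV[1]=max(VV[1],msg_vec) then VV[1][1]++ -> VV[1]=[0, 1, 1]
Event 2: SEND 1->2: VV[1][1]++ -> VV[1]=[0, 2, 1], msg_vec=[0, 2, 1]; VV[2]=max(VV[2],msg_vec) then VV[2][2]++ -> VV[2]=[0, 2, 2]
Event 3: LOCAL 1: VV[1][1]++ -> VV[1]=[0, 3, 1]
Event 4: SEND 1->2: VV[1][1]++ -> VV[1]=[0, 4, 1], msg_vec=[0, 4, 1]; VV[2]=max(VV[2],msg_vec) then VV[2][2]++ -> VV[2]=[0, 4, 3]
Event 5: SEND 0->1: VV[0][0]++ -> VV[0]=[1, 0, 0], msg_vec=[1, 0, 0]; VV[1]=max(VV[1],msg_vec) then VV[1][1]++ -> VV[1]=[1, 5, 1]
Event 6: SEND 1->2: VV[1][1]++ -> VV[1]=[1, 6, 1], msg_vec=[1, 6, 1]; VV[2]=max(VV[2],msg_vec) then VV[2][2]++ -> VV[2]=[1, 6, 4]
Final vectors: VV[0]=[1, 0, 0]; VV[1]=[1, 6, 1]; VV[2]=[1, 6, 4]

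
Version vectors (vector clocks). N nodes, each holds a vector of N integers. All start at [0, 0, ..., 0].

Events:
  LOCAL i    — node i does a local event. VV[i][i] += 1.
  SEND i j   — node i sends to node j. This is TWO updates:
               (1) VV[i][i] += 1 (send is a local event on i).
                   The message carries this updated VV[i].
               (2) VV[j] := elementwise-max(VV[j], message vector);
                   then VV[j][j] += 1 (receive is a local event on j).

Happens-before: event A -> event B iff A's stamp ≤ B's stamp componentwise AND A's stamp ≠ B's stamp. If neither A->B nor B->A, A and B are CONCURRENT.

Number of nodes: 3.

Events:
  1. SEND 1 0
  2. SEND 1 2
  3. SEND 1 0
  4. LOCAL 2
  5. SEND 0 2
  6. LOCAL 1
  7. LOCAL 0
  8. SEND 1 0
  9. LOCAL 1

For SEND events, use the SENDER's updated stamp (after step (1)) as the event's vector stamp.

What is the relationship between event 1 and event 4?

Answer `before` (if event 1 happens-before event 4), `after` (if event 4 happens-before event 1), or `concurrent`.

Answer: before

Derivation:
Initial: VV[0]=[0, 0, 0]
Initial: VV[1]=[0, 0, 0]
Initial: VV[2]=[0, 0, 0]
Event 1: SEND 1->0: VV[1][1]++ -> VV[1]=[0, 1, 0], msg_vec=[0, 1, 0]; VV[0]=max(VV[0],msg_vec) then VV[0][0]++ -> VV[0]=[1, 1, 0]
Event 2: SEND 1->2: VV[1][1]++ -> VV[1]=[0, 2, 0], msg_vec=[0, 2, 0]; VV[2]=max(VV[2],msg_vec) then VV[2][2]++ -> VV[2]=[0, 2, 1]
Event 3: SEND 1->0: VV[1][1]++ -> VV[1]=[0, 3, 0], msg_vec=[0, 3, 0]; VV[0]=max(VV[0],msg_vec) then VV[0][0]++ -> VV[0]=[2, 3, 0]
Event 4: LOCAL 2: VV[2][2]++ -> VV[2]=[0, 2, 2]
Event 5: SEND 0->2: VV[0][0]++ -> VV[0]=[3, 3, 0], msg_vec=[3, 3, 0]; VV[2]=max(VV[2],msg_vec) then VV[2][2]++ -> VV[2]=[3, 3, 3]
Event 6: LOCAL 1: VV[1][1]++ -> VV[1]=[0, 4, 0]
Event 7: LOCAL 0: VV[0][0]++ -> VV[0]=[4, 3, 0]
Event 8: SEND 1->0: VV[1][1]++ -> VV[1]=[0, 5, 0], msg_vec=[0, 5, 0]; VV[0]=max(VV[0],msg_vec) then VV[0][0]++ -> VV[0]=[5, 5, 0]
Event 9: LOCAL 1: VV[1][1]++ -> VV[1]=[0, 6, 0]
Event 1 stamp: [0, 1, 0]
Event 4 stamp: [0, 2, 2]
[0, 1, 0] <= [0, 2, 2]? True
[0, 2, 2] <= [0, 1, 0]? False
Relation: before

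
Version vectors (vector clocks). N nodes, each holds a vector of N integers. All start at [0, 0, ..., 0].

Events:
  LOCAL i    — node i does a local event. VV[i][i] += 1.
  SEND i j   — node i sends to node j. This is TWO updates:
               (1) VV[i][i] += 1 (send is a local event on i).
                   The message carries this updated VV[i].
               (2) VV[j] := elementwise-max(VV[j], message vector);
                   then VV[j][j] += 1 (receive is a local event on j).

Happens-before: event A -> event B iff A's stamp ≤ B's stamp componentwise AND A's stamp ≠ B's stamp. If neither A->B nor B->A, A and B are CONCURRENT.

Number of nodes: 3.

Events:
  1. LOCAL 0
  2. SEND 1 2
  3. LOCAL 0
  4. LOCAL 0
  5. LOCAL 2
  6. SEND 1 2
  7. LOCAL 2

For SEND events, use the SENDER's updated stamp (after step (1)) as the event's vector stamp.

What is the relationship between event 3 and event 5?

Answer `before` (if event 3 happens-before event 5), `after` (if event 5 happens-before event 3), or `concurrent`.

Answer: concurrent

Derivation:
Initial: VV[0]=[0, 0, 0]
Initial: VV[1]=[0, 0, 0]
Initial: VV[2]=[0, 0, 0]
Event 1: LOCAL 0: VV[0][0]++ -> VV[0]=[1, 0, 0]
Event 2: SEND 1->2: VV[1][1]++ -> VV[1]=[0, 1, 0], msg_vec=[0, 1, 0]; VV[2]=max(VV[2],msg_vec) then VV[2][2]++ -> VV[2]=[0, 1, 1]
Event 3: LOCAL 0: VV[0][0]++ -> VV[0]=[2, 0, 0]
Event 4: LOCAL 0: VV[0][0]++ -> VV[0]=[3, 0, 0]
Event 5: LOCAL 2: VV[2][2]++ -> VV[2]=[0, 1, 2]
Event 6: SEND 1->2: VV[1][1]++ -> VV[1]=[0, 2, 0], msg_vec=[0, 2, 0]; VV[2]=max(VV[2],msg_vec) then VV[2][2]++ -> VV[2]=[0, 2, 3]
Event 7: LOCAL 2: VV[2][2]++ -> VV[2]=[0, 2, 4]
Event 3 stamp: [2, 0, 0]
Event 5 stamp: [0, 1, 2]
[2, 0, 0] <= [0, 1, 2]? False
[0, 1, 2] <= [2, 0, 0]? False
Relation: concurrent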